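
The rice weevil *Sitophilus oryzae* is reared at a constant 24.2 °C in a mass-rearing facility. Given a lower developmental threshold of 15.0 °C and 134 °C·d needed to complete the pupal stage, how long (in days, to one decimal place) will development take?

14.6 days

Daily accumulation = 24.2 − 15.0 = 9.2 DD/day.
Duration = 134 / 9.2 = 14.565 ≈ 14.6 days.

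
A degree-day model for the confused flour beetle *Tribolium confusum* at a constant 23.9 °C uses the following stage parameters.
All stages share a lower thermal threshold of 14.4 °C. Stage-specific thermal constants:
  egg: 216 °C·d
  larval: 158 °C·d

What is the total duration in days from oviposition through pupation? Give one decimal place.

Daily accumulation at 23.9 °C = 23.9 − 14.4 = 9.5 DD/day.
Total K = 216 + 158 = 374 DD.
Total duration = 374 / 9.5 = 39.368 ≈ 39.4 days.

39.4 days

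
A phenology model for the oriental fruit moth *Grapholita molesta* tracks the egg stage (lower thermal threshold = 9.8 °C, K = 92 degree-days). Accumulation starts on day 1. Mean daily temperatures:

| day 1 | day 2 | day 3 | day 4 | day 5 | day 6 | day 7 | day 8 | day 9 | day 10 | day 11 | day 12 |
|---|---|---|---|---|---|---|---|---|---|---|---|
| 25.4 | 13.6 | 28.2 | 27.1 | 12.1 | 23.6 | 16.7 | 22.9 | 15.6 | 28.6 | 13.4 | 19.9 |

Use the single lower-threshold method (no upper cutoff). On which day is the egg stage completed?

Daily DD above 9.8 °C: 15.6, 3.8, 18.4, 17.3, 2.3, 13.8, 6.9, 13.1, 5.8, 18.8, 3.6, 10.1.
Cumulative: 15.6, 19.4, 37.8, 55.1, 57.4, 71.2, 78.1, 91.2, 97.0, 115.8, 119.4, 129.5.
The total first reaches 92 DD on day 9.

day 9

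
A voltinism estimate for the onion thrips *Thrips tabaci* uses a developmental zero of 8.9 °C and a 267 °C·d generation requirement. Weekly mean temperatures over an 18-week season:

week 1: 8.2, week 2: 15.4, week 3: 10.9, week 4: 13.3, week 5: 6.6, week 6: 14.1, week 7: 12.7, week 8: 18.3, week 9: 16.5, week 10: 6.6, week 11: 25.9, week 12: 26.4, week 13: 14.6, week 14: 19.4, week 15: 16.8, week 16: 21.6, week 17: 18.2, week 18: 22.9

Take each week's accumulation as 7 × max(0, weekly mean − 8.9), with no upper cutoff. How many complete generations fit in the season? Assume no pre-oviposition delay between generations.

Weekly DD (7 × max(0, T̄ − 8.9)): 0.0, 45.5, 14.0, 30.8, 0.0, 36.4, 26.6, 65.8, 53.2, 0.0, 119.0, 122.5, 39.9, 73.5, 55.3, 88.9, 65.1, 98.0.
Season total = 934.5 DD.
Complete generations = ⌊934.5 / 267⌋ = 3.

3 generations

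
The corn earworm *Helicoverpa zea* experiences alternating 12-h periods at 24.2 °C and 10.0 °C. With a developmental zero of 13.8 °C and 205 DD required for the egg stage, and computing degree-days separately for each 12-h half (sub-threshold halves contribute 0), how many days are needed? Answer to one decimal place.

39.4 days

Day half: max(0, 24.2 − 13.8) × 0.5 = 10.4 × 0.5 = 5.20 DD.
Night half: max(0, 10.0 − 13.8) × 0.5 = 0.0 × 0.5 = 0.00 DD.
Per 24 h: 5.20 DD/day.
Duration = 205 / 5.20 = 39.423 ≈ 39.4 days.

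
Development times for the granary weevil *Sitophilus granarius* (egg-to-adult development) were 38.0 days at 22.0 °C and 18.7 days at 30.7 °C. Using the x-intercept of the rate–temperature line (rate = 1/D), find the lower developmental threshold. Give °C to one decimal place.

13.6 °C

Linear rate model ⇒ the product D·(T − T_b) is constant across temperatures.
38.0·(22.0 − T_b) = 18.7·(30.7 − T_b)
T_b = (38.0·22.0 − 18.7·30.7) / (38.0 − 18.7) = 261.91 / 19.3 = 13.570 °C ≈ 13.6 °C.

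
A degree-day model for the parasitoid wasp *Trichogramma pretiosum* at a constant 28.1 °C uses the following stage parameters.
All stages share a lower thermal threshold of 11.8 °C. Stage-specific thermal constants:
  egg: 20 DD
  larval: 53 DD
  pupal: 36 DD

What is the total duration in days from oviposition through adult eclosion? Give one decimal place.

Daily accumulation at 28.1 °C = 28.1 − 11.8 = 16.3 DD/day.
Total K = 20 + 53 + 36 = 109 DD.
Total duration = 109 / 16.3 = 6.687 ≈ 6.7 days.

6.7 days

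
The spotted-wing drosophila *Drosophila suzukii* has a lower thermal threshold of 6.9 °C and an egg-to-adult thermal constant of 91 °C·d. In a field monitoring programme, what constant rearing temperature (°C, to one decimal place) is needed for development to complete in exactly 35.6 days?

Required daily accumulation = 91 / 35.6 = 2.556 DD/day.
T = T_base + 2.556 = 6.9 + 2.556 = 9.456 ≈ 9.5 °C.

9.5 °C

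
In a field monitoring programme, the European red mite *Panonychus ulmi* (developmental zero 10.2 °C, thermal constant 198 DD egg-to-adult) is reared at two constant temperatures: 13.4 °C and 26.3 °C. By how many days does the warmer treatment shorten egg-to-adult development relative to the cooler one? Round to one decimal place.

At 13.4 °C: 198 / (13.4 − 10.2) = 198 / 3.2 = 61.875 d.
At 26.3 °C: 198 / (26.3 − 10.2) = 198 / 16.1 = 12.298 d.
Difference = |61.875 − 12.298| = 49.577 ≈ 49.6 days.

49.6 days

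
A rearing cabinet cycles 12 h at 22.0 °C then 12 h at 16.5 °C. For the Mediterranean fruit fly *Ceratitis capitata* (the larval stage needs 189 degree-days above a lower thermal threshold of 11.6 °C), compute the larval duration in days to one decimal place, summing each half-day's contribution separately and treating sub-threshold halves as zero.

24.7 days

Day half: max(0, 22.0 − 11.6) × 0.5 = 10.4 × 0.5 = 5.20 DD.
Night half: max(0, 16.5 − 11.6) × 0.5 = 4.9 × 0.5 = 2.45 DD.
Per 24 h: 7.65 DD/day.
Duration = 189 / 7.65 = 24.706 ≈ 24.7 days.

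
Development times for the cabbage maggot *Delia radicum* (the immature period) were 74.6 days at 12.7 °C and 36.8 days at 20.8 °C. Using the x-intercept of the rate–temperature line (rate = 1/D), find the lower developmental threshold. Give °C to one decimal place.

4.8 °C

Equal thermal constants: D₁(T₁ − T_b) = D₂(T₂ − T_b).
74.6·(12.7 − T_b) = 36.8·(20.8 − T_b)
T_b = (74.6·12.7 − 36.8·20.8) / (74.6 − 36.8) = 181.98 / 37.8 = 4.814 °C ≈ 4.8 °C.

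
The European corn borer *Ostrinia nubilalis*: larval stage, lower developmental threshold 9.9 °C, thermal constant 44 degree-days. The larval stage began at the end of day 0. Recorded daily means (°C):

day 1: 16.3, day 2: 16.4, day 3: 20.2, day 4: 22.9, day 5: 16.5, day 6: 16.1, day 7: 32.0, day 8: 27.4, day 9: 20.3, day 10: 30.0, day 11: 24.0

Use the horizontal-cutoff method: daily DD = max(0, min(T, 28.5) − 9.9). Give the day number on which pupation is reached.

day 6

Daily DD above 9.9 °C (capped at 18.6): 6.4, 6.5, 10.3, 13.0, 6.6, 6.2, 18.6, 17.5, 10.4, 18.6, 14.1.
Cumulative: 6.4, 12.9, 23.2, 36.2, 42.8, 49.0, 67.6, 85.1, 95.5, 114.1, 128.2.
The total first reaches 44 DD on day 6.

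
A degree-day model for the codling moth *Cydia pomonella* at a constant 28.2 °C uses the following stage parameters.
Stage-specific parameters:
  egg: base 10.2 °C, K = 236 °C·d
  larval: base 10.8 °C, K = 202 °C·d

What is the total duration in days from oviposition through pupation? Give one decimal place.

egg: 236 / (28.2 − 10.2) = 236 / 18.0 = 13.111 d.
larval: 202 / (28.2 − 10.8) = 202 / 17.4 = 11.609 d.
Sum = 24.720 ≈ 24.7 days.

24.7 days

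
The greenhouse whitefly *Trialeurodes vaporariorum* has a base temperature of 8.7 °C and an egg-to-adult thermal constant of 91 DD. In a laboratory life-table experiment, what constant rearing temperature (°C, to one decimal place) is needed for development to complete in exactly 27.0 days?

Required daily accumulation = 91 / 27.0 = 3.370 DD/day.
T = T_base + 3.370 = 8.7 + 3.370 = 12.070 ≈ 12.1 °C.

12.1 °C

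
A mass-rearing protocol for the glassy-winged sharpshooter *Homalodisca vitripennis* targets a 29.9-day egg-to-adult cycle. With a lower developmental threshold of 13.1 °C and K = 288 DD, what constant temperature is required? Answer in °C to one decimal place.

Required daily accumulation = 288 / 29.9 = 9.632 DD/day.
T = T_base + 9.632 = 13.1 + 9.632 = 22.732 ≈ 22.7 °C.

22.7 °C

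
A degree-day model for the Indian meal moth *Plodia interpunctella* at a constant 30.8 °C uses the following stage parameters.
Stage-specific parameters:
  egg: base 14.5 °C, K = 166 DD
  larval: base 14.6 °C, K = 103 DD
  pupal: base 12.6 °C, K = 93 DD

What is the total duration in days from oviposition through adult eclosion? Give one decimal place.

21.7 days

egg: 166 / (30.8 − 14.5) = 166 / 16.3 = 10.184 d.
larval: 103 / (30.8 − 14.6) = 103 / 16.2 = 6.358 d.
pupal: 93 / (30.8 − 12.6) = 93 / 18.2 = 5.110 d.
Sum = 21.652 ≈ 21.7 days.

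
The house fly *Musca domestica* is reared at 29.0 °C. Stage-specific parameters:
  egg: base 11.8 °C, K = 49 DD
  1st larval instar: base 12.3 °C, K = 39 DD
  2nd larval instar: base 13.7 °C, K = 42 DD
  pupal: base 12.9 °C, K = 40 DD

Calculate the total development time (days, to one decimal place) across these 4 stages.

egg: 49 / (29.0 − 11.8) = 49 / 17.2 = 2.849 d.
1st larval instar: 39 / (29.0 − 12.3) = 39 / 16.7 = 2.335 d.
2nd larval instar: 42 / (29.0 − 13.7) = 42 / 15.3 = 2.745 d.
pupal: 40 / (29.0 − 12.9) = 40 / 16.1 = 2.484 d.
Sum = 10.414 ≈ 10.4 days.

10.4 days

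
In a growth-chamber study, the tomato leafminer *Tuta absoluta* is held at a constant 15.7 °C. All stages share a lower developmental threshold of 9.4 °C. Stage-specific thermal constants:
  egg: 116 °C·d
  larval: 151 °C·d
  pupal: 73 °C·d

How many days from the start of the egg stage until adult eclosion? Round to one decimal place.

Daily accumulation at 15.7 °C = 15.7 − 9.4 = 6.3 DD/day.
Total K = 116 + 151 + 73 = 340 DD.
Total duration = 340 / 6.3 = 53.968 ≈ 54.0 days.

54.0 days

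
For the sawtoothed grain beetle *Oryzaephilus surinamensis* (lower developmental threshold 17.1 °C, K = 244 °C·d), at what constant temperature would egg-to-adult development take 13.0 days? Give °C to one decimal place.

35.9 °C

Required daily accumulation = 244 / 13.0 = 18.769 DD/day.
T = T_base + 18.769 = 17.1 + 18.769 = 35.869 ≈ 35.9 °C.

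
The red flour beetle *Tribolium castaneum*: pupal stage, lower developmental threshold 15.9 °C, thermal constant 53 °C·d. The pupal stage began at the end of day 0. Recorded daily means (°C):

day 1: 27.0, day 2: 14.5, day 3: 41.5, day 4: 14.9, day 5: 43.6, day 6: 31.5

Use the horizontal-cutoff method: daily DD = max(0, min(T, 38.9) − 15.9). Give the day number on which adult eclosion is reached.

Daily DD above 15.9 °C (capped at 23.0): 11.1, 0.0, 23.0, 0.0, 23.0, 15.6.
Cumulative: 11.1, 11.1, 34.1, 34.1, 57.1, 72.7.
The total first reaches 53 DD on day 5.

day 5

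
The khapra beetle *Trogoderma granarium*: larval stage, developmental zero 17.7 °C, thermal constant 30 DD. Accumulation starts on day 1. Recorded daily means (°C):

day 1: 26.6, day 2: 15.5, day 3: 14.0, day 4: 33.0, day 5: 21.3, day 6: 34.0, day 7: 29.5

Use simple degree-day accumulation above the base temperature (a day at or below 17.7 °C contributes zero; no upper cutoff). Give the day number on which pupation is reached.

day 6

Daily DD above 17.7 °C: 8.9, 0.0, 0.0, 15.3, 3.6, 16.3, 11.8.
Cumulative: 8.9, 8.9, 8.9, 24.2, 27.8, 44.1, 55.9.
The total first reaches 30 DD on day 6.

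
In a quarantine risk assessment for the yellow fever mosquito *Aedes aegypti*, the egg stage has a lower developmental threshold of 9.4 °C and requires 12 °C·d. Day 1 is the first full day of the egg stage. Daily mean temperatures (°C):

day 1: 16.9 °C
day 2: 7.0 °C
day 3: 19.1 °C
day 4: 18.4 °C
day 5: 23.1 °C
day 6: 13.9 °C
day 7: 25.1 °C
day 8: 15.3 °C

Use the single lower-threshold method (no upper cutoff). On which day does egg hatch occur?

Daily DD above 9.4 °C: 7.5, 0.0, 9.7, 9.0, 13.7, 4.5, 15.7, 5.9.
Cumulative: 7.5, 7.5, 17.2, 26.2, 39.9, 44.4, 60.1, 66.0.
The total first reaches 12 DD on day 3.

day 3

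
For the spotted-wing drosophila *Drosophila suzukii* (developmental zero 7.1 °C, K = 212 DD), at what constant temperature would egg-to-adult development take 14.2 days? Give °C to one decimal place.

Required daily accumulation = 212 / 14.2 = 14.930 DD/day.
T = T_base + 14.930 = 7.1 + 14.930 = 22.030 ≈ 22.0 °C.

22.0 °C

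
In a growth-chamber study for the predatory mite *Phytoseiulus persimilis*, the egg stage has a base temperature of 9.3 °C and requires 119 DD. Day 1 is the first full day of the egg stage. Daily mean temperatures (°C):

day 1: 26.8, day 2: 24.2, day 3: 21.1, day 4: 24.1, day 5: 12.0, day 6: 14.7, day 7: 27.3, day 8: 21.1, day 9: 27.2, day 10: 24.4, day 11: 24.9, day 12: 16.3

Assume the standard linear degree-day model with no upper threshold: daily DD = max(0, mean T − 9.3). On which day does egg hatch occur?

Daily DD above 9.3 °C: 17.5, 14.9, 11.8, 14.8, 2.7, 5.4, 18.0, 11.8, 17.9, 15.1, 15.6, 7.0.
Cumulative: 17.5, 32.4, 44.2, 59.0, 61.7, 67.1, 85.1, 96.9, 114.8, 129.9, 145.5, 152.5.
The total first reaches 119 DD on day 10.

day 10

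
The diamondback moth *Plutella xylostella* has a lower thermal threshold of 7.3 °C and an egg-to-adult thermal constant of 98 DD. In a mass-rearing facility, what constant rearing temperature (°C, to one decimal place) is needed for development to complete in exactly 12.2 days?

Required daily accumulation = 98 / 12.2 = 8.033 DD/day.
T = T_base + 8.033 = 7.3 + 8.033 = 15.333 ≈ 15.3 °C.

15.3 °C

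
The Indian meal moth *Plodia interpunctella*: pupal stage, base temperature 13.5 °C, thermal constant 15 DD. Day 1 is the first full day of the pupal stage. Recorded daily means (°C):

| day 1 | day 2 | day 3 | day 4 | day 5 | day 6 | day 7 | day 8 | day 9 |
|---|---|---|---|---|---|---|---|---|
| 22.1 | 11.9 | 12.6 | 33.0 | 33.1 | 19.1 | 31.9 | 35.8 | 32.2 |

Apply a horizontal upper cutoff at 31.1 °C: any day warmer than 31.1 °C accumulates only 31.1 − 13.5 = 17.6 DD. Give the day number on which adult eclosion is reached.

Daily DD above 13.5 °C (capped at 17.6): 8.6, 0.0, 0.0, 17.6, 17.6, 5.6, 17.6, 17.6, 17.6.
Cumulative: 8.6, 8.6, 8.6, 26.2, 43.8, 49.4, 67.0, 84.6, 102.2.
The total first reaches 15 DD on day 4.

day 4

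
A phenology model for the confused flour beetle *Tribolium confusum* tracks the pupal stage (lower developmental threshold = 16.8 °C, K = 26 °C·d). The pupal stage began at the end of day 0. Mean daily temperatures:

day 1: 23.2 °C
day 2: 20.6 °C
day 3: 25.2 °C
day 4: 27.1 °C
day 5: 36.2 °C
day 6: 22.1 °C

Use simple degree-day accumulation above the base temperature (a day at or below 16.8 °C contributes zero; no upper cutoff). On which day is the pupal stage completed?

day 4

Daily DD above 16.8 °C: 6.4, 3.8, 8.4, 10.3, 19.4, 5.3.
Cumulative: 6.4, 10.2, 18.6, 28.9, 48.3, 53.6.
The total first reaches 26 DD on day 4.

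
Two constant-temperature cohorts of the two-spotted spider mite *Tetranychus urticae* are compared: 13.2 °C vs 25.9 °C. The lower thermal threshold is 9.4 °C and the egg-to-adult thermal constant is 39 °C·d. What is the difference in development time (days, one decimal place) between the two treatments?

7.9 days

At 13.2 °C: 39 / (13.2 − 9.4) = 39 / 3.8 = 10.263 d.
At 25.9 °C: 39 / (25.9 − 9.4) = 39 / 16.5 = 2.364 d.
Difference = |10.263 − 2.364| = 7.900 ≈ 7.9 days.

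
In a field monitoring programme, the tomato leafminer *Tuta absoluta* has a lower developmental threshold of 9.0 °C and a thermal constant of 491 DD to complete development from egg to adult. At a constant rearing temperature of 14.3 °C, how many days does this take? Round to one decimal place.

92.6 days

Daily accumulation = 14.3 − 9.0 = 5.3 DD/day.
Duration = 491 / 5.3 = 92.642 ≈ 92.6 days.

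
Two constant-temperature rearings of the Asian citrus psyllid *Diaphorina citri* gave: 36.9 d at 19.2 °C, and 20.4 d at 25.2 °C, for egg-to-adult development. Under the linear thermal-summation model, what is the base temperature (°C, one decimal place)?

Equal thermal constants: D₁(T₁ − T_b) = D₂(T₂ − T_b).
36.9·(19.2 − T_b) = 20.4·(25.2 − T_b)
T_b = (36.9·19.2 − 20.4·25.2) / (36.9 − 20.4) = 194.40 / 16.5 = 11.782 °C ≈ 11.8 °C.

11.8 °C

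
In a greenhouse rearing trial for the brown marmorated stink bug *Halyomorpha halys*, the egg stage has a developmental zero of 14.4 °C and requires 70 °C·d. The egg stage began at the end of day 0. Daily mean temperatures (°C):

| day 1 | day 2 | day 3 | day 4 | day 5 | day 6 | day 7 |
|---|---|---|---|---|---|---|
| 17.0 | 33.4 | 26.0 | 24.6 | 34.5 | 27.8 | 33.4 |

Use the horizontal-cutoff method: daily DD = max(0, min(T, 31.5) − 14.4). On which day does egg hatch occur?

Daily DD above 14.4 °C (capped at 17.1): 2.6, 17.1, 11.6, 10.2, 17.1, 13.4, 17.1.
Cumulative: 2.6, 19.7, 31.3, 41.5, 58.6, 72.0, 89.1.
The total first reaches 70 DD on day 6.

day 6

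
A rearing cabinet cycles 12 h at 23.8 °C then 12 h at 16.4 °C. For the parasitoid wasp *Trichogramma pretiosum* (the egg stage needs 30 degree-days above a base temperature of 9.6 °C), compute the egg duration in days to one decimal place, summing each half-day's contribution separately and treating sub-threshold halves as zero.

Day half: max(0, 23.8 − 9.6) × 0.5 = 14.2 × 0.5 = 7.10 DD.
Night half: max(0, 16.4 − 9.6) × 0.5 = 6.8 × 0.5 = 3.40 DD.
Per 24 h: 10.50 DD/day.
Duration = 30 / 10.50 = 2.857 ≈ 2.9 days.

2.9 days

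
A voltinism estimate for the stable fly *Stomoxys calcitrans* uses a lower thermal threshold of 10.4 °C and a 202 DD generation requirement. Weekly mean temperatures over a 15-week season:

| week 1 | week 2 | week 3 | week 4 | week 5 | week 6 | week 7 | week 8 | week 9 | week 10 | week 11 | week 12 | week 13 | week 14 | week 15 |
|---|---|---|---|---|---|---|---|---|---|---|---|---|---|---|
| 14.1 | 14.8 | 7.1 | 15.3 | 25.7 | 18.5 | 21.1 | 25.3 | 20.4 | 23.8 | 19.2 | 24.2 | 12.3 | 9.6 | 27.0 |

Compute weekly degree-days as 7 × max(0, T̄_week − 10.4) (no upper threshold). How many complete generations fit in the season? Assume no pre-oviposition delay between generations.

Weekly DD (7 × max(0, T̄ − 10.4)): 25.9, 30.8, 0.0, 34.3, 107.1, 56.7, 74.9, 104.3, 70.0, 93.8, 61.6, 96.6, 13.3, 0.0, 116.2.
Season total = 885.5 DD.
Complete generations = ⌊885.5 / 202⌋ = 4.

4 generations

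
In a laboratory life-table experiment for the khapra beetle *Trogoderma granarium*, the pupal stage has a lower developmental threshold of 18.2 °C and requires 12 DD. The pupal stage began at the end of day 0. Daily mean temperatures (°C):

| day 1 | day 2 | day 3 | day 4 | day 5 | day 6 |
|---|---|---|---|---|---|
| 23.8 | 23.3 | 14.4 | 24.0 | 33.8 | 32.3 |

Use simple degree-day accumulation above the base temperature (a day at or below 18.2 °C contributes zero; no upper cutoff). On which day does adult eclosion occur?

day 4

Daily DD above 18.2 °C: 5.6, 5.1, 0.0, 5.8, 15.6, 14.1.
Cumulative: 5.6, 10.7, 10.7, 16.5, 32.1, 46.2.
The total first reaches 12 DD on day 4.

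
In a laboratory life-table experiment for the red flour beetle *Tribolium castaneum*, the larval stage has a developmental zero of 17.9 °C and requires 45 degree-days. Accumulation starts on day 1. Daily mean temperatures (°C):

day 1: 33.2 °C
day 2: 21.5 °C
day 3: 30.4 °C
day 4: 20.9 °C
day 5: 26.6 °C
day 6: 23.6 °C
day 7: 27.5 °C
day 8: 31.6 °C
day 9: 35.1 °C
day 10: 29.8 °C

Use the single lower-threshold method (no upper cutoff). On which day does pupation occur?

day 6

Daily DD above 17.9 °C: 15.3, 3.6, 12.5, 3.0, 8.7, 5.7, 9.6, 13.7, 17.2, 11.9.
Cumulative: 15.3, 18.9, 31.4, 34.4, 43.1, 48.8, 58.4, 72.1, 89.3, 101.2.
The total first reaches 45 DD on day 6.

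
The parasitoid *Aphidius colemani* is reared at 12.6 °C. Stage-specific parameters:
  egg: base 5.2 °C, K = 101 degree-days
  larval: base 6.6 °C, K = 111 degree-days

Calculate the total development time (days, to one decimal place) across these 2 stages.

32.1 days

egg: 101 / (12.6 − 5.2) = 101 / 7.4 = 13.649 d.
larval: 111 / (12.6 − 6.6) = 111 / 6.0 = 18.500 d.
Sum = 32.149 ≈ 32.1 days.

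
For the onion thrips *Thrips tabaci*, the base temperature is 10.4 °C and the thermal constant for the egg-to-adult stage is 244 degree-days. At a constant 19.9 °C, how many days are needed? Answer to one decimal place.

25.7 days

Daily accumulation = 19.9 − 10.4 = 9.5 DD/day.
Duration = 244 / 9.5 = 25.684 ≈ 25.7 days.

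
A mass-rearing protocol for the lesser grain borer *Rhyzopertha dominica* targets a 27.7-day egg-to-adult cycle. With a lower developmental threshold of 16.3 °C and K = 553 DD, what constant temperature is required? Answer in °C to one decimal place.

Required daily accumulation = 553 / 27.7 = 19.964 DD/day.
T = T_base + 19.964 = 16.3 + 19.964 = 36.264 ≈ 36.3 °C.

36.3 °C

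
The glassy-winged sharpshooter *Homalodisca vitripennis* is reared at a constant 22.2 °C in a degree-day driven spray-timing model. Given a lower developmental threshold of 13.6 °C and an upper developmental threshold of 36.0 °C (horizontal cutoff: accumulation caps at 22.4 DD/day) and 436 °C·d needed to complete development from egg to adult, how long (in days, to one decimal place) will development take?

50.7 days

Daily accumulation = 22.2 − 13.6 = 8.6 DD/day.
Duration = 436 / 8.6 = 50.698 ≈ 50.7 days.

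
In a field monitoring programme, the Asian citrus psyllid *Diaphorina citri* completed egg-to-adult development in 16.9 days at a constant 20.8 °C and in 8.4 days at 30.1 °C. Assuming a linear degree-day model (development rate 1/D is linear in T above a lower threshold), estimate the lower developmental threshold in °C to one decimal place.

11.6 °C

Under the model K = D·(T − T_b), so D₁·(T₁ − T_b) = D₂·(T₂ − T_b).
16.9·(20.8 − T_b) = 8.4·(30.1 − T_b)
T_b = (16.9·20.8 − 8.4·30.1) / (16.9 − 8.4) = 98.68 / 8.5 = 11.609 °C ≈ 11.6 °C.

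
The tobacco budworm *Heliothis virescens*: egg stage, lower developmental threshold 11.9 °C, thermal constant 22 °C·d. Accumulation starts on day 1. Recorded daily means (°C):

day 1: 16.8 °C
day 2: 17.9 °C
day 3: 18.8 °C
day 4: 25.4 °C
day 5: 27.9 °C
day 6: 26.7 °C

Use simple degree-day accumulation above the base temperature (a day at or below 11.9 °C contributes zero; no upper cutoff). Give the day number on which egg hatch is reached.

day 4

Daily DD above 11.9 °C: 4.9, 6.0, 6.9, 13.5, 16.0, 14.8.
Cumulative: 4.9, 10.9, 17.8, 31.3, 47.3, 62.1.
The total first reaches 22 DD on day 4.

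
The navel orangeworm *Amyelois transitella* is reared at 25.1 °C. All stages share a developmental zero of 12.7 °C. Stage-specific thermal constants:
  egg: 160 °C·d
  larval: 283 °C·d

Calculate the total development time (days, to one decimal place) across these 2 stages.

35.7 days

Daily accumulation at 25.1 °C = 25.1 − 12.7 = 12.4 DD/day.
Total K = 160 + 283 = 443 DD.
Total duration = 443 / 12.4 = 35.726 ≈ 35.7 days.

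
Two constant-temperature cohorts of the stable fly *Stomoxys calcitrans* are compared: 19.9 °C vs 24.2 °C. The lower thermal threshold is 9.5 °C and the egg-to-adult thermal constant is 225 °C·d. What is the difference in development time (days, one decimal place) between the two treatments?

6.3 days

At 19.9 °C: 225 / (19.9 − 9.5) = 225 / 10.4 = 21.635 d.
At 24.2 °C: 225 / (24.2 − 9.5) = 225 / 14.7 = 15.306 d.
Difference = |21.635 − 15.306| = 6.328 ≈ 6.3 days.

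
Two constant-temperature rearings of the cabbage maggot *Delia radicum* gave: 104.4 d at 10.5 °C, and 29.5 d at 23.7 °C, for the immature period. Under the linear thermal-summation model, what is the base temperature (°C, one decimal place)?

5.3 °C

Linear rate model ⇒ the product D·(T − T_b) is constant across temperatures.
104.4·(10.5 − T_b) = 29.5·(23.7 − T_b)
T_b = (104.4·10.5 − 29.5·23.7) / (104.4 − 29.5) = 397.05 / 74.9 = 5.301 °C ≈ 5.3 °C.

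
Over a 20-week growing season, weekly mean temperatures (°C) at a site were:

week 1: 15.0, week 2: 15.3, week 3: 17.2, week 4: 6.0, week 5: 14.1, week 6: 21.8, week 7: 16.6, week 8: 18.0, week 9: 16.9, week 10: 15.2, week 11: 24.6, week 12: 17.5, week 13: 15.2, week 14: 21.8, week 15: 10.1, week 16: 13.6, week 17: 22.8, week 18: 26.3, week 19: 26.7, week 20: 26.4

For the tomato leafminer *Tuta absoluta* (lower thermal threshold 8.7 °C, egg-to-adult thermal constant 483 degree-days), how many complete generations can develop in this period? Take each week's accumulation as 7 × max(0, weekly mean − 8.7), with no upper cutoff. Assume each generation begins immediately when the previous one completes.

2 generations

Weekly DD (7 × max(0, T̄ − 8.7)): 44.1, 46.2, 59.5, 0.0, 37.8, 91.7, 55.3, 65.1, 57.4, 45.5, 111.3, 61.6, 45.5, 91.7, 9.8, 34.3, 98.7, 123.2, 126.0, 123.9.
Season total = 1328.6 DD.
Complete generations = ⌊1328.6 / 483⌋ = 2.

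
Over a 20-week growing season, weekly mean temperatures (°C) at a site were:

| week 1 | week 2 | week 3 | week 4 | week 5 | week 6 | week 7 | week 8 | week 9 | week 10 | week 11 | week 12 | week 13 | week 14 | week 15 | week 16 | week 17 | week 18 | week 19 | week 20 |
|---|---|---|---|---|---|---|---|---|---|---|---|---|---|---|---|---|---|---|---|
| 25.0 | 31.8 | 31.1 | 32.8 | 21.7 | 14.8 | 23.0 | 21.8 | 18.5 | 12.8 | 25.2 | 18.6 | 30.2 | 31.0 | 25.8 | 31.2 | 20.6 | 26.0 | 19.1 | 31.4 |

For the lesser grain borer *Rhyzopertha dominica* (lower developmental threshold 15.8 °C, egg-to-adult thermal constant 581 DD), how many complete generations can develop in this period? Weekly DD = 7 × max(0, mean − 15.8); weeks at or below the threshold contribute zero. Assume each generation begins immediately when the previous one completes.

Weekly DD (7 × max(0, T̄ − 15.8)): 64.4, 112.0, 107.1, 119.0, 41.3, 0.0, 50.4, 42.0, 18.9, 0.0, 65.8, 19.6, 100.8, 106.4, 70.0, 107.8, 33.6, 71.4, 23.1, 109.2.
Season total = 1262.8 DD.
Complete generations = ⌊1262.8 / 581⌋ = 2.

2 generations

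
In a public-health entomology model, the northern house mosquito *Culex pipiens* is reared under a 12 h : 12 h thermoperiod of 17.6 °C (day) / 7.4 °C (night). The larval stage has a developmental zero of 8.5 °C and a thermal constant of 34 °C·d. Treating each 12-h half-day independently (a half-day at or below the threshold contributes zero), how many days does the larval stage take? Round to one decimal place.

Day half: max(0, 17.6 − 8.5) × 0.5 = 9.1 × 0.5 = 4.55 DD.
Night half: max(0, 7.4 − 8.5) × 0.5 = 0.0 × 0.5 = 0.00 DD.
Per 24 h: 4.55 DD/day.
Duration = 34 / 4.55 = 7.473 ≈ 7.5 days.

7.5 days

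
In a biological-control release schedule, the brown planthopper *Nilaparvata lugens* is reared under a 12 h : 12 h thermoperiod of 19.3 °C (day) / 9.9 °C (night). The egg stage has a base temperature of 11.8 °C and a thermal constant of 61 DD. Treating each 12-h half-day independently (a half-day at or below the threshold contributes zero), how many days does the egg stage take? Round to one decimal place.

Day half: max(0, 19.3 − 11.8) × 0.5 = 7.5 × 0.5 = 3.75 DD.
Night half: max(0, 9.9 − 11.8) × 0.5 = 0.0 × 0.5 = 0.00 DD.
Per 24 h: 3.75 DD/day.
Duration = 61 / 3.75 = 16.267 ≈ 16.3 days.

16.3 days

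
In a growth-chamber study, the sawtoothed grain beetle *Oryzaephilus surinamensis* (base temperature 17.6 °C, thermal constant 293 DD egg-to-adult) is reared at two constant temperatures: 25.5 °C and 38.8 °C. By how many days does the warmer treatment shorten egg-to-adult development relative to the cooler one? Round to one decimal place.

At 25.5 °C: 293 / (25.5 − 17.6) = 293 / 7.9 = 37.089 d.
At 38.8 °C: 293 / (38.8 − 17.6) = 293 / 21.2 = 13.821 d.
Difference = |37.089 − 13.821| = 23.268 ≈ 23.3 days.

23.3 days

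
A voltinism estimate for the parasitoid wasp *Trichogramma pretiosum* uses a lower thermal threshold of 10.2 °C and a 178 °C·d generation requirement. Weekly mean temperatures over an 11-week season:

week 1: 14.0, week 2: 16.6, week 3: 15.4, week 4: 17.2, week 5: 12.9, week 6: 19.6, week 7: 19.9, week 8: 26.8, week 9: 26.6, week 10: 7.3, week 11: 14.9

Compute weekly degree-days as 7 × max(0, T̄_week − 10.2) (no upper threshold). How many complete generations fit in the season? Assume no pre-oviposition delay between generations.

Weekly DD (7 × max(0, T̄ − 10.2)): 26.6, 44.8, 36.4, 49.0, 18.9, 65.8, 67.9, 116.2, 114.8, 0.0, 32.9.
Season total = 573.3 DD.
Complete generations = ⌊573.3 / 178⌋ = 3.

3 generations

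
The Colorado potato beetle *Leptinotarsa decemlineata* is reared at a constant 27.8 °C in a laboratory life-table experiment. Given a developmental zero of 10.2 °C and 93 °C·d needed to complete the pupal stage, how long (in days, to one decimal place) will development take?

Daily accumulation = 27.8 − 10.2 = 17.6 DD/day.
Duration = 93 / 17.6 = 5.284 ≈ 5.3 days.

5.3 days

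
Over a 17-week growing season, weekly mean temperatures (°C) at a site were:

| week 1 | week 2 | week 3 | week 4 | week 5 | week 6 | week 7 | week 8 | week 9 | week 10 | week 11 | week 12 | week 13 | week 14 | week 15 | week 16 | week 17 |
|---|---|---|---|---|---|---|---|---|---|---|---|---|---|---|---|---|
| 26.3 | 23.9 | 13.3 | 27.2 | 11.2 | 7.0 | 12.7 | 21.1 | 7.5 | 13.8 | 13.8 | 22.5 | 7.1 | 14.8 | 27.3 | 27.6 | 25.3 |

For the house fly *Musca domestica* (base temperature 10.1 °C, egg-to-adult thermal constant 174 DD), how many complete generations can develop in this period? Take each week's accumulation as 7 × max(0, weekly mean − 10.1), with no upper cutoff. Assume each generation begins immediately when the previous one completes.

5 generations

Weekly DD (7 × max(0, T̄ − 10.1)): 113.4, 96.6, 22.4, 119.7, 7.7, 0.0, 18.2, 77.0, 0.0, 25.9, 25.9, 86.8, 0.0, 32.9, 120.4, 122.5, 106.4.
Season total = 975.8 DD.
Complete generations = ⌊975.8 / 174⌋ = 5.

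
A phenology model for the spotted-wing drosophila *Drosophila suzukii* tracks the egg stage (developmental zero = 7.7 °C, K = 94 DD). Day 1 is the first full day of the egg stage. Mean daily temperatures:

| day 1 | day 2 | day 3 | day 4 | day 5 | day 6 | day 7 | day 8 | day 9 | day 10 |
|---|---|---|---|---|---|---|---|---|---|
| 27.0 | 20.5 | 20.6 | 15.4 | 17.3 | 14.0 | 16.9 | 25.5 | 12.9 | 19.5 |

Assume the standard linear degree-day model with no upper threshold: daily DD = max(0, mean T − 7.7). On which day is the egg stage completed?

Daily DD above 7.7 °C: 19.3, 12.8, 12.9, 7.7, 9.6, 6.3, 9.2, 17.8, 5.2, 11.8.
Cumulative: 19.3, 32.1, 45.0, 52.7, 62.3, 68.6, 77.8, 95.6, 100.8, 112.6.
The total first reaches 94 DD on day 8.

day 8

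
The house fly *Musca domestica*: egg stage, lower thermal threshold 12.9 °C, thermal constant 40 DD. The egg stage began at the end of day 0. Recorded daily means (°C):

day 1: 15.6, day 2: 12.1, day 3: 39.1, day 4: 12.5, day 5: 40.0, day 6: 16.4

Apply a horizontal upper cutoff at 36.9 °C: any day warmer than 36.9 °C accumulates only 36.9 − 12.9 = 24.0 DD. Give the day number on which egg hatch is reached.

Daily DD above 12.9 °C (capped at 24.0): 2.7, 0.0, 24.0, 0.0, 24.0, 3.5.
Cumulative: 2.7, 2.7, 26.7, 26.7, 50.7, 54.2.
The total first reaches 40 DD on day 5.

day 5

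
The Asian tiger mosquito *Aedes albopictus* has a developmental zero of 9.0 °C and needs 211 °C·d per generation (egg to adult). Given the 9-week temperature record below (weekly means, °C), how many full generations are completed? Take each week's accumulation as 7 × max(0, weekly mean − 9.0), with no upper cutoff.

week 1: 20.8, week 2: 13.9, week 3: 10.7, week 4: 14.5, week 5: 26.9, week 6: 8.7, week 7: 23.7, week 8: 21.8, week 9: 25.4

2 generations

Weekly DD (7 × max(0, T̄ − 9.0)): 82.6, 34.3, 11.9, 38.5, 125.3, 0.0, 102.9, 89.6, 114.8.
Season total = 599.9 DD.
Complete generations = ⌊599.9 / 211⌋ = 2.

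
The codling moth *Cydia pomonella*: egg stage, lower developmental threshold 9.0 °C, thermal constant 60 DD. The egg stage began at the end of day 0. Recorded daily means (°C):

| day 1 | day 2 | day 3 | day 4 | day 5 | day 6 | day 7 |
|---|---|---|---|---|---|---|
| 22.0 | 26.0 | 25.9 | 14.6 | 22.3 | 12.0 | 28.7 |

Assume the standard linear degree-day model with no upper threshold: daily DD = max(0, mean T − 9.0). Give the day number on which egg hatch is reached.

Daily DD above 9.0 °C: 13.0, 17.0, 16.9, 5.6, 13.3, 3.0, 19.7.
Cumulative: 13.0, 30.0, 46.9, 52.5, 65.8, 68.8, 88.5.
The total first reaches 60 DD on day 5.

day 5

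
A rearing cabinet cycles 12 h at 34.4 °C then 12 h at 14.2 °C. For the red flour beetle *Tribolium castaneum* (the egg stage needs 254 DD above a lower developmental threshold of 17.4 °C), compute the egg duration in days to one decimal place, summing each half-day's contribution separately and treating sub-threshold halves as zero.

Day half: max(0, 34.4 − 17.4) × 0.5 = 17.0 × 0.5 = 8.50 DD.
Night half: max(0, 14.2 − 17.4) × 0.5 = 0.0 × 0.5 = 0.00 DD.
Per 24 h: 8.50 DD/day.
Duration = 254 / 8.50 = 29.882 ≈ 29.9 days.

29.9 days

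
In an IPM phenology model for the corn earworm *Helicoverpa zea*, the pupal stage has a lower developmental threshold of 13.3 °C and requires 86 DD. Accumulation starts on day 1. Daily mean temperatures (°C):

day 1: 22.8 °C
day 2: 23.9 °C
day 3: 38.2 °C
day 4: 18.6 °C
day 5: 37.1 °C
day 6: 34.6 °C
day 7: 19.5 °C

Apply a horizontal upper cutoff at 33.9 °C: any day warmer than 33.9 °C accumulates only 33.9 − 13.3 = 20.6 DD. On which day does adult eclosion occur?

day 6

Daily DD above 13.3 °C (capped at 20.6): 9.5, 10.6, 20.6, 5.3, 20.6, 20.6, 6.2.
Cumulative: 9.5, 20.1, 40.7, 46.0, 66.6, 87.2, 93.4.
The total first reaches 86 DD on day 6.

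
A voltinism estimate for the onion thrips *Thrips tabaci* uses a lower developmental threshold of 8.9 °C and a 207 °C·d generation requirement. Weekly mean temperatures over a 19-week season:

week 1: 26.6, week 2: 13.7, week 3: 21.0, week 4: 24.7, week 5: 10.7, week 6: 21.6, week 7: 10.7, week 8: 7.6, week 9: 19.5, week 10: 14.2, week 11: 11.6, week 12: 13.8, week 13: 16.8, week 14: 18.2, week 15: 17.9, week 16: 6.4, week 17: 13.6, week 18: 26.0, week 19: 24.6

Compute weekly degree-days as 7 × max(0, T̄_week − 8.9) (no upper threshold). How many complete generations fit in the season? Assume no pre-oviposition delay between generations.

Weekly DD (7 × max(0, T̄ − 8.9)): 123.9, 33.6, 84.7, 110.6, 12.6, 88.9, 12.6, 0.0, 74.2, 37.1, 18.9, 34.3, 55.3, 65.1, 63.0, 0.0, 32.9, 119.7, 109.9.
Season total = 1077.3 DD.
Complete generations = ⌊1077.3 / 207⌋ = 5.

5 generations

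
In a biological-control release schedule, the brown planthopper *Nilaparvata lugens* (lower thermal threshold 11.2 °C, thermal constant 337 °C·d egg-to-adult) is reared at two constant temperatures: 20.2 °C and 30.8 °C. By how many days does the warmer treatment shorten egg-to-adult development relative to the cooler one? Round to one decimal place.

20.3 days

At 20.2 °C: 337 / (20.2 − 11.2) = 337 / 9.0 = 37.444 d.
At 30.8 °C: 337 / (30.8 − 11.2) = 337 / 19.6 = 17.194 d.
Difference = |37.444 − 17.194| = 20.251 ≈ 20.3 days.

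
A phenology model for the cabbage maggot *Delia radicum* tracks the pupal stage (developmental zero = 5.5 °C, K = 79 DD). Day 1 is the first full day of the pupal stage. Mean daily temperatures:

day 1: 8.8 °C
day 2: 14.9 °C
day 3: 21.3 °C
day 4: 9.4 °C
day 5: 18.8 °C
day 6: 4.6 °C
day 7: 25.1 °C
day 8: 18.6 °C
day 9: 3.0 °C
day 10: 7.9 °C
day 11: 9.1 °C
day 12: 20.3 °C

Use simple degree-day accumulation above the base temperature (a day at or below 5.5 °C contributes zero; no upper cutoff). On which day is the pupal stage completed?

Daily DD above 5.5 °C: 3.3, 9.4, 15.8, 3.9, 13.3, 0.0, 19.6, 13.1, 0.0, 2.4, 3.6, 14.8.
Cumulative: 3.3, 12.7, 28.5, 32.4, 45.7, 45.7, 65.3, 78.4, 78.4, 80.8, 84.4, 99.2.
The total first reaches 79 DD on day 10.

day 10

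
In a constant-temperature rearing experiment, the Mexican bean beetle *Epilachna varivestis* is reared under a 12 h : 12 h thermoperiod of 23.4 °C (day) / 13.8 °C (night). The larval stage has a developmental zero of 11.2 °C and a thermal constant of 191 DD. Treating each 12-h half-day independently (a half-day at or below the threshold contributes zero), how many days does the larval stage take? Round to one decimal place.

Day half: max(0, 23.4 − 11.2) × 0.5 = 12.2 × 0.5 = 6.10 DD.
Night half: max(0, 13.8 − 11.2) × 0.5 = 2.6 × 0.5 = 1.30 DD.
Per 24 h: 7.40 DD/day.
Duration = 191 / 7.40 = 25.811 ≈ 25.8 days.

25.8 days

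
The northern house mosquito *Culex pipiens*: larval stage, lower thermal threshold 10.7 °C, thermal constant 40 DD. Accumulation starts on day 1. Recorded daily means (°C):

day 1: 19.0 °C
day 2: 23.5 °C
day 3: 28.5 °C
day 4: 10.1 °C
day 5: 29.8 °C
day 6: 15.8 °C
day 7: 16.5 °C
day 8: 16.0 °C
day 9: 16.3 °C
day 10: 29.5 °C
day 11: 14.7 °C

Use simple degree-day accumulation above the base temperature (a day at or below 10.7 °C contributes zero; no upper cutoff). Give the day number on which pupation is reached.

Daily DD above 10.7 °C: 8.3, 12.8, 17.8, 0.0, 19.1, 5.1, 5.8, 5.3, 5.6, 18.8, 4.0.
Cumulative: 8.3, 21.1, 38.9, 38.9, 58.0, 63.1, 68.9, 74.2, 79.8, 98.6, 102.6.
The total first reaches 40 DD on day 5.

day 5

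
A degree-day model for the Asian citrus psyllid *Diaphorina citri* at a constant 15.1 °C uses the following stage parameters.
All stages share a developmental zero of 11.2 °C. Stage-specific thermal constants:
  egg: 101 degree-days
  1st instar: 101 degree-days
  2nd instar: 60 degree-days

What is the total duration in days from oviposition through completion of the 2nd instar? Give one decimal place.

67.2 days

Daily accumulation at 15.1 °C = 15.1 − 11.2 = 3.9 DD/day.
Total K = 101 + 101 + 60 = 262 DD.
Total duration = 262 / 3.9 = 67.179 ≈ 67.2 days.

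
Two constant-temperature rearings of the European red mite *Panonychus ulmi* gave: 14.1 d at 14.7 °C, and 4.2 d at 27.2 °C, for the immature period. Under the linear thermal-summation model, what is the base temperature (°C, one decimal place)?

9.4 °C

Linear rate model ⇒ the product D·(T − T_b) is constant across temperatures.
14.1·(14.7 − T_b) = 4.2·(27.2 − T_b)
T_b = (14.1·14.7 − 4.2·27.2) / (14.1 − 4.2) = 93.03 / 9.9 = 9.397 °C ≈ 9.4 °C.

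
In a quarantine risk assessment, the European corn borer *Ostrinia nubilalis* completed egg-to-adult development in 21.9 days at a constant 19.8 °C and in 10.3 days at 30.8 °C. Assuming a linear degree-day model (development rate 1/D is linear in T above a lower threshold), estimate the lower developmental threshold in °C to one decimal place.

10.0 °C

Equal thermal constants: D₁(T₁ − T_b) = D₂(T₂ − T_b).
21.9·(19.8 − T_b) = 10.3·(30.8 − T_b)
T_b = (21.9·19.8 − 10.3·30.8) / (21.9 − 10.3) = 116.38 / 11.6 = 10.033 °C ≈ 10.0 °C.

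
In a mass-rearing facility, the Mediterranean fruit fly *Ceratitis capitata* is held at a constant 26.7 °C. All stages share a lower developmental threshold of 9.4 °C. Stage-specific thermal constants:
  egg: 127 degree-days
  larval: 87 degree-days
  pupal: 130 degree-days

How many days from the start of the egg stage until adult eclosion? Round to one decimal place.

Daily accumulation at 26.7 °C = 26.7 − 9.4 = 17.3 DD/day.
Total K = 127 + 87 + 130 = 344 DD.
Total duration = 344 / 17.3 = 19.884 ≈ 19.9 days.

19.9 days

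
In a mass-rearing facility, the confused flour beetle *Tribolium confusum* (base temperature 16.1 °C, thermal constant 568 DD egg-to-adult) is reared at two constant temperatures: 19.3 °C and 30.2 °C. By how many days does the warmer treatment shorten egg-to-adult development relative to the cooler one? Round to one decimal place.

At 19.3 °C: 568 / (19.3 − 16.1) = 568 / 3.2 = 177.500 d.
At 30.2 °C: 568 / (30.2 − 16.1) = 568 / 14.1 = 40.284 d.
Difference = |177.500 − 40.284| = 137.216 ≈ 137.2 days.

137.2 days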